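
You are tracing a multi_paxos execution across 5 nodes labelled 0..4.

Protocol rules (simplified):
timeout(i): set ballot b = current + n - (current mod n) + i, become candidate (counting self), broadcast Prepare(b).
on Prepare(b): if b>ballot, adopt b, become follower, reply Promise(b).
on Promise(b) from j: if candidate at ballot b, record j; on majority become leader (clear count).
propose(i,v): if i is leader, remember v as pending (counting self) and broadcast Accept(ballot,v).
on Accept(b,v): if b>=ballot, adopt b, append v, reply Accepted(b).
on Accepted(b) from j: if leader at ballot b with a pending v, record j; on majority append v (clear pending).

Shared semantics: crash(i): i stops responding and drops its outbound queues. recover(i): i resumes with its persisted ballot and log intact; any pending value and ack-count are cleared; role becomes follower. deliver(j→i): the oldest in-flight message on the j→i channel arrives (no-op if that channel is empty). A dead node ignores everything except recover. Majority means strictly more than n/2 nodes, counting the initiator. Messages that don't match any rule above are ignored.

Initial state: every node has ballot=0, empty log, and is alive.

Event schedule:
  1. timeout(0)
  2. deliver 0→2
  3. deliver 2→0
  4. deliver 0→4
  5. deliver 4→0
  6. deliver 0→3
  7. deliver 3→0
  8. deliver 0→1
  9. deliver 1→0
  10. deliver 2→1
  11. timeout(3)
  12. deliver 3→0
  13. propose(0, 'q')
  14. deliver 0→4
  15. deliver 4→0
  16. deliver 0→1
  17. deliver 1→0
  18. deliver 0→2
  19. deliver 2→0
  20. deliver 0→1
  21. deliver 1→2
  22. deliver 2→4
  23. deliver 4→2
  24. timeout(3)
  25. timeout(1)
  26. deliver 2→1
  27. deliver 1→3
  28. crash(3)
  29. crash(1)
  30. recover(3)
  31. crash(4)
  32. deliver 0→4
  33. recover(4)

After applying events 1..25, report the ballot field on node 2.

e1 timeout(0): 0[cand,b=5,-]
e2 deliver 0→2: 2[foll,b=5,-]
e3 deliver 2→0: ·
e4 deliver 0→4: 4[foll,b=5,-]
e5 deliver 4→0: 0[lead,b=5,-]
e6 deliver 0→3: 3[foll,b=5,-]
e7 deliver 3→0: ·
e8 deliver 0→1: 1[foll,b=5,-]
e9 deliver 1→0: ·
e10 deliver 2→1: ·
e11 timeout(3): 3[cand,b=13,-]
e12 deliver 3→0: 0[foll,b=13,-]
e13 propose(0,'q'): ·
e14 deliver 0→4: ·
e15 deliver 4→0: ·
e16 deliver 0→1: ·
e17 deliver 1→0: ·
e18 deliver 0→2: ·
e19 deliver 2→0: ·
e20 deliver 0→1: ·
e21 deliver 1→2: ·
e22 deliver 2→4: ·
e23 deliver 4→2: ·
e24 timeout(3): 3[cand,b=18,-]
e25 timeout(1): 1[cand,b=11,-]

5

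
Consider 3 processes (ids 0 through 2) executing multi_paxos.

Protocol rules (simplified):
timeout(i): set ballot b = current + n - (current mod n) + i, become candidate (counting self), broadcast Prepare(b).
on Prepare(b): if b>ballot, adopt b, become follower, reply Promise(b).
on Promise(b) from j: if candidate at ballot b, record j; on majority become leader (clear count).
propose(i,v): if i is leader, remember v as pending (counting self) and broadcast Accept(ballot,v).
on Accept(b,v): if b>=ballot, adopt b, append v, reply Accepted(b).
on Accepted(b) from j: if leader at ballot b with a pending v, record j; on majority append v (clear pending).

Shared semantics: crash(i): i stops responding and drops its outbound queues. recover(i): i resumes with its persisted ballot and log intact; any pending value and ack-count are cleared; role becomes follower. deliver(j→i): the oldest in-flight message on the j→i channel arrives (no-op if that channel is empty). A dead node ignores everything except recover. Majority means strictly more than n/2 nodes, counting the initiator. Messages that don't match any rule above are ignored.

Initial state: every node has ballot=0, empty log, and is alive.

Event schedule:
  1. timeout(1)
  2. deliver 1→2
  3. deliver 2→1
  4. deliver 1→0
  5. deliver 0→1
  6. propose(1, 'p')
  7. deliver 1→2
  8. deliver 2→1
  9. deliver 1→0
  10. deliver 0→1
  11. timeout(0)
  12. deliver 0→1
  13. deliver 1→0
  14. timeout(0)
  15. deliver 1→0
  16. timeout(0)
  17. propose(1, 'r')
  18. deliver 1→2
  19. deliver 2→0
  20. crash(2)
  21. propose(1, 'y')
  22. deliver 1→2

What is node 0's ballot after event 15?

step 1 timeout(1): 1={cand,b=4,log=-}
step 2 deliver 1→2: 2={foll,b=4,log=-}
step 3 deliver 2→1: 1={lead,b=4,log=-}
step 4 deliver 1→0: 0={foll,b=4,log=-}
step 5 deliver 0→1: —
step 6 propose(1,'p'): —
step 7 deliver 1→2: 2={foll,b=4,log=p}
step 8 deliver 2→1: 1={lead,b=4,log=p}
step 9 deliver 1→0: 0={foll,b=4,log=p}
step 10 deliver 0→1: —
step 11 timeout(0): 0={cand,b=6,log=p}
step 12 deliver 0→1: 1={foll,b=6,log=p}
step 13 deliver 1→0: 0={lead,b=6,log=p}
step 14 timeout(0): 0={cand,b=9,log=p}
step 15 deliver 1→0: —

9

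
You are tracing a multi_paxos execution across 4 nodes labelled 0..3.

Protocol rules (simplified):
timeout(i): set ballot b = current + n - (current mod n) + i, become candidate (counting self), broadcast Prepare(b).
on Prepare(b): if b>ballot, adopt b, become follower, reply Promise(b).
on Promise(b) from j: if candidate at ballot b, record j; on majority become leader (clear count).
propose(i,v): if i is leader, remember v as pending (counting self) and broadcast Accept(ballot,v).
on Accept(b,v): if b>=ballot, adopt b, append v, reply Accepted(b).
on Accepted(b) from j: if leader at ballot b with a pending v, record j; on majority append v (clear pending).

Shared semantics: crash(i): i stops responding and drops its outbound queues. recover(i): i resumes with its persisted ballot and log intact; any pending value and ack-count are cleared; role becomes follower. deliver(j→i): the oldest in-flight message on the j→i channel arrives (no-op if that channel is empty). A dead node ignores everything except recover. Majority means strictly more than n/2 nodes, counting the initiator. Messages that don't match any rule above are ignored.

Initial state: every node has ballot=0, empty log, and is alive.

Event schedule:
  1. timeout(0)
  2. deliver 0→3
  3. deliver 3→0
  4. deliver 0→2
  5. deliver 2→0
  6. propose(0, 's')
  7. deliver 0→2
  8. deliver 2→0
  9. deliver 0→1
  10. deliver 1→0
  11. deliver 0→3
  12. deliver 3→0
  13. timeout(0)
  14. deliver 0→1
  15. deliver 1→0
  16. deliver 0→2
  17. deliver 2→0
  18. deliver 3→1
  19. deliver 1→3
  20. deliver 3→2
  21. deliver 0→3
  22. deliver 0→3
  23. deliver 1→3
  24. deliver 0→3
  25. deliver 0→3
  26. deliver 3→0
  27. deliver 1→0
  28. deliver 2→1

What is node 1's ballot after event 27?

1. timeout(0):  <0:cand b4 ->
2. deliver 0→3:  <3:foll b4 ->
3. deliver 3→0:  nop
4. deliver 0→2:  <2:foll b4 ->
5. deliver 2→0:  <0:lead b4 ->
6. propose(0,'s'):  nop
7. deliver 0→2:  <2:foll b4 s>
8. deliver 2→0:  nop
9. deliver 0→1:  <1:foll b4 ->
10. deliver 1→0:  nop
11. deliver 0→3:  <3:foll b4 s>
12. deliver 3→0:  <0:lead b4 s>
13. timeout(0):  <0:cand b8 s>
14. deliver 0→1:  <1:foll b4 s>
15. deliver 1→0:  nop
16. deliver 0→2:  <2:foll b8 s>
17. deliver 2→0:  nop
18. deliver 3→1:  nop
19. deliver 1→3:  nop
20. deliver 3→2:  nop
21. deliver 0→3:  <3:foll b8 s>
22. deliver 0→3:  nop
23. deliver 1→3:  nop
24. deliver 0→3:  nop
25. deliver 0→3:  nop
26. deliver 3→0:  <0:lead b8 s>
27. deliver 1→0:  nop

4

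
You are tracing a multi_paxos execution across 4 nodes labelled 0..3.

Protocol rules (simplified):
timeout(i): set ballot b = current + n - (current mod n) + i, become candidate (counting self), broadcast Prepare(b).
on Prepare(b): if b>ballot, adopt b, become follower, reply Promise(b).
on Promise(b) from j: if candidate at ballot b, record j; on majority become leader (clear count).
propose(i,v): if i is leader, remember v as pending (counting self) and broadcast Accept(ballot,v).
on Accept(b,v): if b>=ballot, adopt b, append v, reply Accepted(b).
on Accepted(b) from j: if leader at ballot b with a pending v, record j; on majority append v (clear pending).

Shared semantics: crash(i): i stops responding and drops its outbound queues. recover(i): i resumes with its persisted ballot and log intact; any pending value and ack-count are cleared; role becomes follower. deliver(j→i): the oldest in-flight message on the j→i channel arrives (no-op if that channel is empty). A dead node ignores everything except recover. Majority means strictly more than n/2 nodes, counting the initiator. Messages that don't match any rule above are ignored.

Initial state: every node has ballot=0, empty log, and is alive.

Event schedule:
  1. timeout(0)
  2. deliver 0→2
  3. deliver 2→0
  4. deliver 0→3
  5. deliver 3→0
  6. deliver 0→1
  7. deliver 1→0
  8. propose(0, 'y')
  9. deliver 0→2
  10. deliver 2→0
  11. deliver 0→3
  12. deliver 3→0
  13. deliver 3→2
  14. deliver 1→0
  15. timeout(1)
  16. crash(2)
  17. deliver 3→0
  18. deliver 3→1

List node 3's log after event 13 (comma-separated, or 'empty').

1. timeout(0):  <0:cand b4 ->
2. deliver 0→2:  <2:foll b4 ->
3. deliver 2→0:  nop
4. deliver 0→3:  <3:foll b4 ->
5. deliver 3→0:  <0:lead b4 ->
6. deliver 0→1:  <1:foll b4 ->
7. deliver 1→0:  nop
8. propose(0,'y'):  nop
9. deliver 0→2:  <2:foll b4 y>
10. deliver 2→0:  nop
11. deliver 0→3:  <3:foll b4 y>
12. deliver 3→0:  <0:lead b4 y>
13. deliver 3→2:  nop

y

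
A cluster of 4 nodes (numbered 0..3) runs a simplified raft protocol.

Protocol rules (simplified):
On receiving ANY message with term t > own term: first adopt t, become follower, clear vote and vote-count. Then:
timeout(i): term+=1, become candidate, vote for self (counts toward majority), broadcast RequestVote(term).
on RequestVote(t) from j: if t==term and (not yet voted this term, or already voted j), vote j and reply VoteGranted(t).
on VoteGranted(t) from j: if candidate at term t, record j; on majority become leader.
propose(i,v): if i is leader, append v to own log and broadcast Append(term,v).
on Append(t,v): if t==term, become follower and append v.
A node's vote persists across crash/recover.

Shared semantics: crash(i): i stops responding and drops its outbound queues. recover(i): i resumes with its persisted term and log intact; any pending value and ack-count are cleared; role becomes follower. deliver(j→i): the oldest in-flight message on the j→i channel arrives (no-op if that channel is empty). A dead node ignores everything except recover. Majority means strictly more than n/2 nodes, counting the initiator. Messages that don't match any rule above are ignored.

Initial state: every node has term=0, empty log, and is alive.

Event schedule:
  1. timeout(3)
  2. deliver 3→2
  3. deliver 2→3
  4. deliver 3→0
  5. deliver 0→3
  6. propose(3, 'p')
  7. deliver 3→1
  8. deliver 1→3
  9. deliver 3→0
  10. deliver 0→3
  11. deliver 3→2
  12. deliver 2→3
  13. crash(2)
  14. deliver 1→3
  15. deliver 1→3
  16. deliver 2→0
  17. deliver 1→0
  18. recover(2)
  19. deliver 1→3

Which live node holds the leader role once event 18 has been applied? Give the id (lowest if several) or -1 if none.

step 1 timeout(3): 3={cand,t=1,log=-}
step 2 deliver 3→2: 2={foll,t=1,log=-}
step 3 deliver 2→3: —
step 4 deliver 3→0: 0={foll,t=1,log=-}
step 5 deliver 0→3: 3={lead,t=1,log=-}
step 6 propose(3,'p'): 3={lead,t=1,log=p}
step 7 deliver 3→1: 1={foll,t=1,log=-}
step 8 deliver 1→3: —
step 9 deliver 3→0: 0={foll,t=1,log=p}
step 10 deliver 0→3: —
step 11 deliver 3→2: 2={foll,t=1,log=p}
step 12 deliver 2→3: —
step 13 crash(2): 2={✗foll,t=1,log=p}
step 14 deliver 1→3: —
step 15 deliver 1→3: —
step 16 deliver 2→0: —
step 17 deliver 1→0: —
step 18 recover(2): 2={foll,t=1,log=p}

3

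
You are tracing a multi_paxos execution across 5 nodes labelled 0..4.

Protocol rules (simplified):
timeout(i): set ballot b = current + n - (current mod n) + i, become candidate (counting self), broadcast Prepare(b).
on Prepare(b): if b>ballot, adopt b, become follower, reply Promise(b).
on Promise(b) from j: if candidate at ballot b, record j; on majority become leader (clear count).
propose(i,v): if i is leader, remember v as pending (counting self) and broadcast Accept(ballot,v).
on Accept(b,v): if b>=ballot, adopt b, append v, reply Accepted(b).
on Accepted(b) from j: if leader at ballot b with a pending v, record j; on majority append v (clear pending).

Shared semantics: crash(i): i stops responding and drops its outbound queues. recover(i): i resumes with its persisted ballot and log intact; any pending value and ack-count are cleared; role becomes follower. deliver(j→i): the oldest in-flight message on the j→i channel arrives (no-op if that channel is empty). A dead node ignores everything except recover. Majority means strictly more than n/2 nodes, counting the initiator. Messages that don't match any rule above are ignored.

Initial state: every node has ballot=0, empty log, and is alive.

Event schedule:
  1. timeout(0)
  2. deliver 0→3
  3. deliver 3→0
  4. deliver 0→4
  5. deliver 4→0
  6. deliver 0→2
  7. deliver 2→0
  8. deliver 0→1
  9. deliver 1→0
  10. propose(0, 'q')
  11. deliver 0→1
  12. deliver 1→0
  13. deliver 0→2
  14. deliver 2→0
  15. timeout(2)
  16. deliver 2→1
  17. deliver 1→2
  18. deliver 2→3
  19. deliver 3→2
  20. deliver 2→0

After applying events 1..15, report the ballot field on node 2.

e1 timeout(0): 0[cand,b=5,-]
e2 deliver 0→3: 3[foll,b=5,-]
e3 deliver 3→0: ·
e4 deliver 0→4: 4[foll,b=5,-]
e5 deliver 4→0: 0[lead,b=5,-]
e6 deliver 0→2: 2[foll,b=5,-]
e7 deliver 2→0: ·
e8 deliver 0→1: 1[foll,b=5,-]
e9 deliver 1→0: ·
e10 propose(0,'q'): ·
e11 deliver 0→1: 1[foll,b=5,q]
e12 deliver 1→0: ·
e13 deliver 0→2: 2[foll,b=5,q]
e14 deliver 2→0: 0[lead,b=5,q]
e15 timeout(2): 2[cand,b=12,q]

12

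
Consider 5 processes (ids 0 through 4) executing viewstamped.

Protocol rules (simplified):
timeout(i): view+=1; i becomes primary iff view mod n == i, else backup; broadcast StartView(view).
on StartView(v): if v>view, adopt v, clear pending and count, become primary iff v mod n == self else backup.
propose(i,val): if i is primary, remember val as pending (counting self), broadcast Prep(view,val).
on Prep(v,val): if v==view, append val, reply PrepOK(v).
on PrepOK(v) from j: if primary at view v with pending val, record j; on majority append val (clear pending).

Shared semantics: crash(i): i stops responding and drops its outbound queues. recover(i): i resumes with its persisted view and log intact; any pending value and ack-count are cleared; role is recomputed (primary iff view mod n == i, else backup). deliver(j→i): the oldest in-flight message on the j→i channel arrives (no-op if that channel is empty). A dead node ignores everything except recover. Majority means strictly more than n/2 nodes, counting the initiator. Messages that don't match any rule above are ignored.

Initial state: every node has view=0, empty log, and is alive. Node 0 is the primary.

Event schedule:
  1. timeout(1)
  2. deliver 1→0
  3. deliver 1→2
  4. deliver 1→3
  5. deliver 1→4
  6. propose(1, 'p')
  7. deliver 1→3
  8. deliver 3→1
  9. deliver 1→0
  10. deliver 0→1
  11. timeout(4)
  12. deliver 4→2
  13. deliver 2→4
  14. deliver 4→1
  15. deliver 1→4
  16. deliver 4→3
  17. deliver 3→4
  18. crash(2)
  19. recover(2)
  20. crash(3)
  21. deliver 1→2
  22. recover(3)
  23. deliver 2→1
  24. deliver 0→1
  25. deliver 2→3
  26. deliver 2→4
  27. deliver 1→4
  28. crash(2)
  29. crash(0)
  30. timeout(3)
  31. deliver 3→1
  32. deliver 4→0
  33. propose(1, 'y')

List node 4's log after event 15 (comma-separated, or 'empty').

step 1 timeout(1): 1={prim,v=1,log=-}
step 2 deliver 1→0: 0={back,v=1,log=-}
step 3 deliver 1→2: 2={back,v=1,log=-}
step 4 deliver 1→3: 3={back,v=1,log=-}
step 5 deliver 1→4: 4={back,v=1,log=-}
step 6 propose(1,'p'): —
step 7 deliver 1→3: 3={back,v=1,log=p}
step 8 deliver 3→1: —
step 9 deliver 1→0: 0={back,v=1,log=p}
step 10 deliver 0→1: 1={prim,v=1,log=p}
step 11 timeout(4): 4={back,v=2,log=-}
step 12 deliver 4→2: 2={prim,v=2,log=-}
step 13 deliver 2→4: —
step 14 deliver 4→1: 1={back,v=2,log=p}
step 15 deliver 1→4: —

empty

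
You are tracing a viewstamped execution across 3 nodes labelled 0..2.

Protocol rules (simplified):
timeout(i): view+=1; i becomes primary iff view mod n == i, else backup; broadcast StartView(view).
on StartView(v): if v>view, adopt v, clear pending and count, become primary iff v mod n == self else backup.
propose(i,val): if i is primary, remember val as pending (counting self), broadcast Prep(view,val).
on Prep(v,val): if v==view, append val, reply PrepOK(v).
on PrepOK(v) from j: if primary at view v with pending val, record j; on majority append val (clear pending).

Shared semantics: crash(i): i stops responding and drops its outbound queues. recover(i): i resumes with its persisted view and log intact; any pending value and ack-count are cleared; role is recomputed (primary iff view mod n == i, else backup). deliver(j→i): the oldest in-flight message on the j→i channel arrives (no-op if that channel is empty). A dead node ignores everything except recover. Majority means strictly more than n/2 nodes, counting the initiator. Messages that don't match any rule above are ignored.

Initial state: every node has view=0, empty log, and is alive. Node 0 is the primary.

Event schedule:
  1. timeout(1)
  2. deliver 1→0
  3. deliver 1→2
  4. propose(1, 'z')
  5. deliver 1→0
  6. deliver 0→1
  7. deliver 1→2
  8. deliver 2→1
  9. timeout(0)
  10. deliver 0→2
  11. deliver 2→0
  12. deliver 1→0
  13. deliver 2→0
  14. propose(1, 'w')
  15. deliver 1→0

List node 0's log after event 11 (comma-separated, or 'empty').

z

step 1 timeout(1): 1={prim,v=1,log=-}
step 2 deliver 1→0: 0={back,v=1,log=-}
step 3 deliver 1→2: 2={back,v=1,log=-}
step 4 propose(1,'z'): —
step 5 deliver 1→0: 0={back,v=1,log=z}
step 6 deliver 0→1: 1={prim,v=1,log=z}
step 7 deliver 1→2: 2={back,v=1,log=z}
step 8 deliver 2→1: —
step 9 timeout(0): 0={back,v=2,log=z}
step 10 deliver 0→2: 2={prim,v=2,log=z}
step 11 deliver 2→0: —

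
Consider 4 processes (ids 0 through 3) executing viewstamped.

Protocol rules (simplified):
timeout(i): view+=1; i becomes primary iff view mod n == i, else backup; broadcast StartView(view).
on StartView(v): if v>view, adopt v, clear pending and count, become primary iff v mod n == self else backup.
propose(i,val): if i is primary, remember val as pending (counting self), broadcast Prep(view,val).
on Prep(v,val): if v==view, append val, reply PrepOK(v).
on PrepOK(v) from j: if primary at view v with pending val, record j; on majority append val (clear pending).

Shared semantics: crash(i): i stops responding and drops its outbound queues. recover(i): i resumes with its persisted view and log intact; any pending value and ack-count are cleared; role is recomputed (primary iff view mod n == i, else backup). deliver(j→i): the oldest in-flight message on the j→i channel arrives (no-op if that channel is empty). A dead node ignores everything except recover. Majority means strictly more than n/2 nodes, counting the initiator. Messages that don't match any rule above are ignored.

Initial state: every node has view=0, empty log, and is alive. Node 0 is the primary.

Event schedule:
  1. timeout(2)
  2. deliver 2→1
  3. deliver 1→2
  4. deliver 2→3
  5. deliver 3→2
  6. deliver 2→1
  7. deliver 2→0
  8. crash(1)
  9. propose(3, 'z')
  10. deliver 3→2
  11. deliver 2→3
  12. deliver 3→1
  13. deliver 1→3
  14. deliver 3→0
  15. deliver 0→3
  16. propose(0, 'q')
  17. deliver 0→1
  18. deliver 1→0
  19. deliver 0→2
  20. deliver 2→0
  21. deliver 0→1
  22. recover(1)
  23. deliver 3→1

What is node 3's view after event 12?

after 1 — timeout(2): n2:back/v1/[-]
after 2 — deliver 2→1: n1:prim/v1/[-]
after 3 — deliver 1→2: ·
after 4 — deliver 2→3: n3:back/v1/[-]
after 5 — deliver 3→2: ·
after 6 — deliver 2→1: ·
after 7 — deliver 2→0: n0:back/v1/[-]
after 8 — crash(1): n1:✗prim/v1/[-]
after 9 — propose(3,'z'): ·
after 10 — deliver 3→2: ·
after 11 — deliver 2→3: ·
after 12 — deliver 3→1: ·

1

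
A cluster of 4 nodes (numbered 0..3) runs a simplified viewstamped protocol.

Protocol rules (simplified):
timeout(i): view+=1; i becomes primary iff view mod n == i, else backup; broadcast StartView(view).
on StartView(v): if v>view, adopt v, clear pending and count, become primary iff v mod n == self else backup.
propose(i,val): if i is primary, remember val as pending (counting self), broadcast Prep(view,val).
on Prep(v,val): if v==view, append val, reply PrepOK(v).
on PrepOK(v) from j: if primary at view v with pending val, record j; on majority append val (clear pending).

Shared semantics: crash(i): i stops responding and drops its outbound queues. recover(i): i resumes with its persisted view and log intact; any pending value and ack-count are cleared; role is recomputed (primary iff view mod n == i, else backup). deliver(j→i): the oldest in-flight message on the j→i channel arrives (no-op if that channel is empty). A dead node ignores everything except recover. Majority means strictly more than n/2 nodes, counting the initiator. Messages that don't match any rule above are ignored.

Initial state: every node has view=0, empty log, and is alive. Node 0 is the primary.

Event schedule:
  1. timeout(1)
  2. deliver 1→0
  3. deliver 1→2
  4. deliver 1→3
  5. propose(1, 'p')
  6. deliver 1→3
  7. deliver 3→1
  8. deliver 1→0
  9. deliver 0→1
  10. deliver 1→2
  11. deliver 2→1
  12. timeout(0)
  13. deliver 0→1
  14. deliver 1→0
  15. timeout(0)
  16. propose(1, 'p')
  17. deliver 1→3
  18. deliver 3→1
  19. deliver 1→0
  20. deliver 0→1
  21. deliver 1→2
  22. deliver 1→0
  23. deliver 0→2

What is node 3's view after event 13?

[1] timeout(1) → N1(prim v1 [-])
[2] deliver 1→0 → N0(back v1 [-])
[3] deliver 1→2 → N2(back v1 [-])
[4] deliver 1→3 → N3(back v1 [-])
[5] propose(1,'p') → ∅
[6] deliver 1→3 → N3(back v1 [p])
[7] deliver 3→1 → ∅
[8] deliver 1→0 → N0(back v1 [p])
[9] deliver 0→1 → N1(prim v1 [p])
[10] deliver 1→2 → N2(back v1 [p])
[11] deliver 2→1 → ∅
[12] timeout(0) → N0(back v2 [p])
[13] deliver 0→1 → N1(back v2 [p])

1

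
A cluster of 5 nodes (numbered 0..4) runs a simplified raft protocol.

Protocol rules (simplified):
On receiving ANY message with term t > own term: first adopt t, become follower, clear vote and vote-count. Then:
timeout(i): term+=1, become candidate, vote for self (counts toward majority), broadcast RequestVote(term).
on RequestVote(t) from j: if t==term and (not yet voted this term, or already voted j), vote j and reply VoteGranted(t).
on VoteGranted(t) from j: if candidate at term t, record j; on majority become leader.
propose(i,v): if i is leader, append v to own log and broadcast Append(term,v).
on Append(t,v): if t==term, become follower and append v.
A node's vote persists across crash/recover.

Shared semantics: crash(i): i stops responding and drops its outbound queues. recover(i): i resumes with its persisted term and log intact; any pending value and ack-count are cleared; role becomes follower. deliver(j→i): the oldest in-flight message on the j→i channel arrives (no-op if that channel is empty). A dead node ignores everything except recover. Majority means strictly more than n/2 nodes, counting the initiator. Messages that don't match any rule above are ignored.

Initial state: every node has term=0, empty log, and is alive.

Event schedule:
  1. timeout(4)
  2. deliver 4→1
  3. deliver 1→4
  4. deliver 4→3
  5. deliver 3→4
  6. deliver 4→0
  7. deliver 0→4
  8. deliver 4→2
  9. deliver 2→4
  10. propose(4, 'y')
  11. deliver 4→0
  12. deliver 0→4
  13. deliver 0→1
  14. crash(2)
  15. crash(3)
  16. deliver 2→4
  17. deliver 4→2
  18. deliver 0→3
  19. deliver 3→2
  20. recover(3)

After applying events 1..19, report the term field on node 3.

1

e1 timeout(4): 4[cand,t=1,-]
e2 deliver 4→1: 1[foll,t=1,-]
e3 deliver 1→4: ·
e4 deliver 4→3: 3[foll,t=1,-]
e5 deliver 3→4: 4[lead,t=1,-]
e6 deliver 4→0: 0[foll,t=1,-]
e7 deliver 0→4: ·
e8 deliver 4→2: 2[foll,t=1,-]
e9 deliver 2→4: ·
e10 propose(4,'y'): 4[lead,t=1,y]
e11 deliver 4→0: 0[foll,t=1,y]
e12 deliver 0→4: ·
e13 deliver 0→1: ·
e14 crash(2): 2[✗foll,t=1,-]
e15 crash(3): 3[✗foll,t=1,-]
e16 deliver 2→4: ·
e17 deliver 4→2: ·
e18 deliver 0→3: ·
e19 deliver 3→2: ·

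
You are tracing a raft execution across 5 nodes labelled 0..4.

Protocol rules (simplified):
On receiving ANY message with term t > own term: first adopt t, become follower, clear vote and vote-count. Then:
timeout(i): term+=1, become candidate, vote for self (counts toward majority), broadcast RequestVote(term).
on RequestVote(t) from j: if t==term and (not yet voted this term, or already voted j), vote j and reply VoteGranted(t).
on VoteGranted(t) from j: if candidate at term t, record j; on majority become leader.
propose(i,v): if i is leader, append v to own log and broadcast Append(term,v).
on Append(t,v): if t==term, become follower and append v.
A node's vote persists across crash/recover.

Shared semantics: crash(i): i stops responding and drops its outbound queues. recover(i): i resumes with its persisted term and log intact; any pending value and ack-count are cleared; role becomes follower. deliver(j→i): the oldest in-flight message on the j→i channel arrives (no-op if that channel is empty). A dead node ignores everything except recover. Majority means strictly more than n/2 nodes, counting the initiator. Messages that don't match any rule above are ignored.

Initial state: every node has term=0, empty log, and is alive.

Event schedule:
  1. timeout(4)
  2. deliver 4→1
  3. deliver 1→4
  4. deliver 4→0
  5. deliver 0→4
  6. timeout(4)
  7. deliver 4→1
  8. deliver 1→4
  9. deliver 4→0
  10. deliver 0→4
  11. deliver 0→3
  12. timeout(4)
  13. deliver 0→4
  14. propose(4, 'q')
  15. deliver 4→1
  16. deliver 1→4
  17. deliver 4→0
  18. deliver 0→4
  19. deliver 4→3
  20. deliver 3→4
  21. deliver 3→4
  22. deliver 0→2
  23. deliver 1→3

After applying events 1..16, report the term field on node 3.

0

[1] timeout(4) → N4(cand t1 [-])
[2] deliver 4→1 → N1(foll t1 [-])
[3] deliver 1→4 → ∅
[4] deliver 4→0 → N0(foll t1 [-])
[5] deliver 0→4 → N4(lead t1 [-])
[6] timeout(4) → N4(cand t2 [-])
[7] deliver 4→1 → N1(foll t2 [-])
[8] deliver 1→4 → ∅
[9] deliver 4→0 → N0(foll t2 [-])
[10] deliver 0→4 → N4(lead t2 [-])
[11] deliver 0→3 → ∅
[12] timeout(4) → N4(cand t3 [-])
[13] deliver 0→4 → ∅
[14] propose(4,'q') → ∅
[15] deliver 4→1 → N1(foll t3 [-])
[16] deliver 1→4 → ∅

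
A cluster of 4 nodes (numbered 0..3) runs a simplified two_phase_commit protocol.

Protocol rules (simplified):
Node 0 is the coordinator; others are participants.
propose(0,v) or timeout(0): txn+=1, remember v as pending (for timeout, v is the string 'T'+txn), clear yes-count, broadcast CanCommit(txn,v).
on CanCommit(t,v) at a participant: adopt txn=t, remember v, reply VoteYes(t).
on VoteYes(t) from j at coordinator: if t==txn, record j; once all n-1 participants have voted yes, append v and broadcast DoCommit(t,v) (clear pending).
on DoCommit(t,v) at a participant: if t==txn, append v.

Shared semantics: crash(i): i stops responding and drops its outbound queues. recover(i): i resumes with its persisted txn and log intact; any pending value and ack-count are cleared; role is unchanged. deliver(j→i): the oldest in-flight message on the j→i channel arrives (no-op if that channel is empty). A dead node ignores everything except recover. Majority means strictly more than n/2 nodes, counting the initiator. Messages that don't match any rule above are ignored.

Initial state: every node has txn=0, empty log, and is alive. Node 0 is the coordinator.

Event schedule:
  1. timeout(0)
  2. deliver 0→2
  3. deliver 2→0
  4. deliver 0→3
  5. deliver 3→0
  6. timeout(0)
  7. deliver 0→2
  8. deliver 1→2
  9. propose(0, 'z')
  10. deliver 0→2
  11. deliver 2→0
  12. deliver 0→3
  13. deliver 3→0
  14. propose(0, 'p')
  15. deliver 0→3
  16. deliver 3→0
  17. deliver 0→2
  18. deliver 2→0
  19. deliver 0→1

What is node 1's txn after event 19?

step 1 timeout(0): 0={coor,t=1,log=-}
step 2 deliver 0→2: 2={part,t=1,log=-}
step 3 deliver 2→0: —
step 4 deliver 0→3: 3={part,t=1,log=-}
step 5 deliver 3→0: —
step 6 timeout(0): 0={coor,t=2,log=-}
step 7 deliver 0→2: 2={part,t=2,log=-}
step 8 deliver 1→2: —
step 9 propose(0,'z'): 0={coor,t=3,log=-}
step 10 deliver 0→2: 2={part,t=3,log=-}
step 11 deliver 2→0: —
step 12 deliver 0→3: 3={part,t=2,log=-}
step 13 deliver 3→0: —
step 14 propose(0,'p'): 0={coor,t=4,log=-}
step 15 deliver 0→3: 3={part,t=3,log=-}
step 16 deliver 3→0: —
step 17 deliver 0→2: 2={part,t=4,log=-}
step 18 deliver 2→0: —
step 19 deliver 0→1: 1={part,t=1,log=-}

1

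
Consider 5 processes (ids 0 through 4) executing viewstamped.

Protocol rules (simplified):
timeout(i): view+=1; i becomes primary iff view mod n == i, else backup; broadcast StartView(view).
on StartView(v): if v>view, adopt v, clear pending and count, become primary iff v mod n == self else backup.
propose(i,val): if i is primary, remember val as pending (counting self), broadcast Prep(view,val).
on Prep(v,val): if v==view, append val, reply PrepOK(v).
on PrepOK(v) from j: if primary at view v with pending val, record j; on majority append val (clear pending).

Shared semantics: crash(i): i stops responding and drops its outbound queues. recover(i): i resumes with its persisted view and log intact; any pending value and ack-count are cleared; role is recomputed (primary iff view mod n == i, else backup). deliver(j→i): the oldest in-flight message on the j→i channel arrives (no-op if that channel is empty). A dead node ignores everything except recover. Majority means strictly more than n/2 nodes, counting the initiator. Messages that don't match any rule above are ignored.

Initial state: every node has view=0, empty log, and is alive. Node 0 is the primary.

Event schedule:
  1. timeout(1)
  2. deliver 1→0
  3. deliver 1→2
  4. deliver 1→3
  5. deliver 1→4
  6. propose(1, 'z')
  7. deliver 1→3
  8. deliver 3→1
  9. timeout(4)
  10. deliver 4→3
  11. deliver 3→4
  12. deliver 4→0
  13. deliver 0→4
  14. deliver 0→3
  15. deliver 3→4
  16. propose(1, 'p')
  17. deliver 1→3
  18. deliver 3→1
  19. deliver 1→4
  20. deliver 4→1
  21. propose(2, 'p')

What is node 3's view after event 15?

2

1. timeout(1):  <1:prim v1 ->
2. deliver 1→0:  <0:back v1 ->
3. deliver 1→2:  <2:back v1 ->
4. deliver 1→3:  <3:back v1 ->
5. deliver 1→4:  <4:back v1 ->
6. propose(1,'z'):  nop
7. deliver 1→3:  <3:back v1 z>
8. deliver 3→1:  nop
9. timeout(4):  <4:back v2 ->
10. deliver 4→3:  <3:back v2 z>
11. deliver 3→4:  nop
12. deliver 4→0:  <0:back v2 ->
13. deliver 0→4:  nop
14. deliver 0→3:  nop
15. deliver 3→4:  nop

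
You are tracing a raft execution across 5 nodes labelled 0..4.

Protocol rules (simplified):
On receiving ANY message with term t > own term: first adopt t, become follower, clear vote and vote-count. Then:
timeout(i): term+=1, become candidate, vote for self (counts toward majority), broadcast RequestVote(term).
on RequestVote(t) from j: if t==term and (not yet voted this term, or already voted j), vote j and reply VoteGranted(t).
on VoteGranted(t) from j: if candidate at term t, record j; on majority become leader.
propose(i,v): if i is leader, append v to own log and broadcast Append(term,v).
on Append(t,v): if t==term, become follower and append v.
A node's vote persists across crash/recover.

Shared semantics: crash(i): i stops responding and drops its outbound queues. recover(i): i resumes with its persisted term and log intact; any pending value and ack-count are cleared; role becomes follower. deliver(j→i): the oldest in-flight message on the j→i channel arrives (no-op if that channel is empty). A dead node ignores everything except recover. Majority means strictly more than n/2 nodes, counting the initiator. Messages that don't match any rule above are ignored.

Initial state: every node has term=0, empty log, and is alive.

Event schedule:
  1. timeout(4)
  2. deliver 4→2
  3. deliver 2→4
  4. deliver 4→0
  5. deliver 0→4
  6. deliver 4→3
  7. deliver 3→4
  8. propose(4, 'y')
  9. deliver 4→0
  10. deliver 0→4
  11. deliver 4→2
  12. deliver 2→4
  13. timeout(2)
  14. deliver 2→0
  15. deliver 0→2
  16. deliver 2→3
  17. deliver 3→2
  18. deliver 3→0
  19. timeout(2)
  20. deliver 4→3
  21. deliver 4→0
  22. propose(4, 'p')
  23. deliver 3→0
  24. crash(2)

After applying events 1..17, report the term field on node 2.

2

step 1 timeout(4): 4={cand,t=1,log=-}
step 2 deliver 4→2: 2={foll,t=1,log=-}
step 3 deliver 2→4: —
step 4 deliver 4→0: 0={foll,t=1,log=-}
step 5 deliver 0→4: 4={lead,t=1,log=-}
step 6 deliver 4→3: 3={foll,t=1,log=-}
step 7 deliver 3→4: —
step 8 propose(4,'y'): 4={lead,t=1,log=y}
step 9 deliver 4→0: 0={foll,t=1,log=y}
step 10 deliver 0→4: —
step 11 deliver 4→2: 2={foll,t=1,log=y}
step 12 deliver 2→4: —
step 13 timeout(2): 2={cand,t=2,log=y}
step 14 deliver 2→0: 0={foll,t=2,log=y}
step 15 deliver 0→2: —
step 16 deliver 2→3: 3={foll,t=2,log=-}
step 17 deliver 3→2: 2={lead,t=2,log=y}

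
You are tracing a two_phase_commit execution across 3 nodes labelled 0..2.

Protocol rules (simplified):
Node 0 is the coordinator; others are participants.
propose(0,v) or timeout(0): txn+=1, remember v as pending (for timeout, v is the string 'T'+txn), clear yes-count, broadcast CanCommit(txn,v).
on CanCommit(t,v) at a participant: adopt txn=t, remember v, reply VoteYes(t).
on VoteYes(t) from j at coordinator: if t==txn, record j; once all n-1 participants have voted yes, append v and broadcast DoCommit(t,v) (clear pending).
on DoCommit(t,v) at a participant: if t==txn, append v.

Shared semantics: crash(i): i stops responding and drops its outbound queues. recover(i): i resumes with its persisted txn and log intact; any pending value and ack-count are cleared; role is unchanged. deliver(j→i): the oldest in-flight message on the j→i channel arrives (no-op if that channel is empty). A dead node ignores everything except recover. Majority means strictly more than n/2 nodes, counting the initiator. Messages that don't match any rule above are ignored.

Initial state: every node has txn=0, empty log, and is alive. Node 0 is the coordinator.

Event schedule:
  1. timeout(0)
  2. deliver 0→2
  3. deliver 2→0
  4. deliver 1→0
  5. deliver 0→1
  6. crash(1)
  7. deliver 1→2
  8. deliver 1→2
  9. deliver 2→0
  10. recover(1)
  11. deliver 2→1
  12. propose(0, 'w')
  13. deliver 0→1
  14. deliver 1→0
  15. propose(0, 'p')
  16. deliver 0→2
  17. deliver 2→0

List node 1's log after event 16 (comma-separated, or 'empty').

step 1 timeout(0): 0={coor,t=1,log=-}
step 2 deliver 0→2: 2={part,t=1,log=-}
step 3 deliver 2→0: —
step 4 deliver 1→0: —
step 5 deliver 0→1: 1={part,t=1,log=-}
step 6 crash(1): 1={✗part,t=1,log=-}
step 7 deliver 1→2: —
step 8 deliver 1→2: —
step 9 deliver 2→0: —
step 10 recover(1): 1={part,t=1,log=-}
step 11 deliver 2→1: —
step 12 propose(0,'w'): 0={coor,t=2,log=-}
step 13 deliver 0→1: 1={part,t=2,log=-}
step 14 deliver 1→0: —
step 15 propose(0,'p'): 0={coor,t=3,log=-}
step 16 deliver 0→2: 2={part,t=2,log=-}

empty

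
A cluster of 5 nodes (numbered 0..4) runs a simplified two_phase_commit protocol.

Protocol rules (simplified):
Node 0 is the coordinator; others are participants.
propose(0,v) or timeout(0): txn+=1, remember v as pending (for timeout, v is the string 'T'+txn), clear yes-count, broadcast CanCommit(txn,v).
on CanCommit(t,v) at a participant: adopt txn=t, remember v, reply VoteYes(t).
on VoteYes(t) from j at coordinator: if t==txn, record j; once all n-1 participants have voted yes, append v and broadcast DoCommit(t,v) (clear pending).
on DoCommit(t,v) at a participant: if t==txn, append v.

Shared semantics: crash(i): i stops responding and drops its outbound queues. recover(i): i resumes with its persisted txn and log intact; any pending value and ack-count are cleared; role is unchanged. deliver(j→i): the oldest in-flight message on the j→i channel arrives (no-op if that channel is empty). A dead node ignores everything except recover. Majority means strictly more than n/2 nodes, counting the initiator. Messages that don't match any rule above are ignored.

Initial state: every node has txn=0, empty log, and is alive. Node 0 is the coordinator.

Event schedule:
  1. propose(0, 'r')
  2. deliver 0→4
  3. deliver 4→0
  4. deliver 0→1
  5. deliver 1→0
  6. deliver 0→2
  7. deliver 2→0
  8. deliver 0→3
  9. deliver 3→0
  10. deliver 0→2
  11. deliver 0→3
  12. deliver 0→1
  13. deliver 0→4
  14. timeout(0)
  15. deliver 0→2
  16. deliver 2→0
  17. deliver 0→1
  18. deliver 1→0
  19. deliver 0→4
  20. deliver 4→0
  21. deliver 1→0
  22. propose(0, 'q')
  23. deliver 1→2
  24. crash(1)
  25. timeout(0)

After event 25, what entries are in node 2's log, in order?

[1] propose(0,'r') → N0(coor t1 [-])
[2] deliver 0→4 → N4(part t1 [-])
[3] deliver 4→0 → ∅
[4] deliver 0→1 → N1(part t1 [-])
[5] deliver 1→0 → ∅
[6] deliver 0→2 → N2(part t1 [-])
[7] deliver 2→0 → ∅
[8] deliver 0→3 → N3(part t1 [-])
[9] deliver 3→0 → N0(coor t1 [r])
[10] deliver 0→2 → N2(part t1 [r])
[11] deliver 0→3 → N3(part t1 [r])
[12] deliver 0→1 → N1(part t1 [r])
[13] deliver 0→4 → N4(part t1 [r])
[14] timeout(0) → N0(coor t2 [r])
[15] deliver 0→2 → N2(part t2 [r])
[16] deliver 2→0 → ∅
[17] deliver 0→1 → N1(part t2 [r])
[18] deliver 1→0 → ∅
[19] deliver 0→4 → N4(part t2 [r])
[20] deliver 4→0 → ∅
[21] deliver 1→0 → ∅
[22] propose(0,'q') → N0(coor t3 [r])
[23] deliver 1→2 → ∅
[24] crash(1) → N1(✗part t2 [r])
[25] timeout(0) → N0(coor t4 [r])

r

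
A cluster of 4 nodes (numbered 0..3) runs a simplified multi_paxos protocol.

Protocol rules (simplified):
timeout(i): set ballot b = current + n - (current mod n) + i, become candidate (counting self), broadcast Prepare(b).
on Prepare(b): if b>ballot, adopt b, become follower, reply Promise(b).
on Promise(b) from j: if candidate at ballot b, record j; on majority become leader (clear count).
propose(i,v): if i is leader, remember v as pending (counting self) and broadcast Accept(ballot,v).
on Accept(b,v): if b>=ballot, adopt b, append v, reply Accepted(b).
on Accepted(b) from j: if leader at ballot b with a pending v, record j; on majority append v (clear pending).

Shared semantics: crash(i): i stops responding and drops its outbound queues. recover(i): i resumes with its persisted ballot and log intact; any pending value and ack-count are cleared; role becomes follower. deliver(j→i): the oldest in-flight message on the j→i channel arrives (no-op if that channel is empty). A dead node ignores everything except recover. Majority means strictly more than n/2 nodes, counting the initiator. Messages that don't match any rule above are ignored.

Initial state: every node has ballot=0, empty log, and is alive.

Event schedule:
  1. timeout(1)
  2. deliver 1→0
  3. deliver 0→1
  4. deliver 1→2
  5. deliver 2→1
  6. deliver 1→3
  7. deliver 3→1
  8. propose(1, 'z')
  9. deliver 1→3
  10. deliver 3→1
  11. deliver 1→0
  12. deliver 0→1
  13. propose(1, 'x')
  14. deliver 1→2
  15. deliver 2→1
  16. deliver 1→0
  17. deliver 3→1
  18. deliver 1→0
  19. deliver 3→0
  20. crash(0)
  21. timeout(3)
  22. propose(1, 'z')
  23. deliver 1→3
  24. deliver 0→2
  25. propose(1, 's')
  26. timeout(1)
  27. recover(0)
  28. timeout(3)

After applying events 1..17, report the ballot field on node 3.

1. timeout(1):  <1:cand b5 ->
2. deliver 1→0:  <0:foll b5 ->
3. deliver 0→1:  nop
4. deliver 1→2:  <2:foll b5 ->
5. deliver 2→1:  <1:lead b5 ->
6. deliver 1→3:  <3:foll b5 ->
7. deliver 3→1:  nop
8. propose(1,'z'):  nop
9. deliver 1→3:  <3:foll b5 z>
10. deliver 3→1:  nop
11. deliver 1→0:  <0:foll b5 z>
12. deliver 0→1:  <1:lead b5 z>
13. propose(1,'x'):  nop
14. deliver 1→2:  <2:foll b5 z>
15. deliver 2→1:  nop
16. deliver 1→0:  <0:foll b5 z,x>
17. deliver 3→1:  nop

5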